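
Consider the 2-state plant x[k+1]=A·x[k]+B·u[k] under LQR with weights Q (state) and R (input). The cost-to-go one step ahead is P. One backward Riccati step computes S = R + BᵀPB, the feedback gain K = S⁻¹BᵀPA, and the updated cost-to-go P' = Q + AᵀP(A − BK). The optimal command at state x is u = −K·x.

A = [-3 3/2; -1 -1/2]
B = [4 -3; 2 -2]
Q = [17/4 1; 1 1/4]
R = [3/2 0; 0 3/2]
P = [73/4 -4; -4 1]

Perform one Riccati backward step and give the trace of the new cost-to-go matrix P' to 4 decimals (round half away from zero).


BᵀP = [65.0000 -14.0000; -46.7500 10.0000]
S = R + BᵀPB = [3/2 0; 0 3/2] + [232.0000 -167.0000; -167.0000 120.2500] = [233.5000 -167.0000; -167.0000 121.7500]
BᵀPA = [-181.0000 104.5000; 130.2500 -75.1250]
K = S⁻¹·BᵀPA = [-0.5281 0.3280; 0.3454 -0.1671]
A−BK = [0.1487 -0.3134; 0.7470 -1.4903]
AᵀP(A−BK) = [0.6703 -0.4873; -0.4873 0.4803]
P' = Q + AᵀP(A−BK) = [4.9203 0.5127; 0.5127 0.7303]
tr(P') = 5.6505

5.6505


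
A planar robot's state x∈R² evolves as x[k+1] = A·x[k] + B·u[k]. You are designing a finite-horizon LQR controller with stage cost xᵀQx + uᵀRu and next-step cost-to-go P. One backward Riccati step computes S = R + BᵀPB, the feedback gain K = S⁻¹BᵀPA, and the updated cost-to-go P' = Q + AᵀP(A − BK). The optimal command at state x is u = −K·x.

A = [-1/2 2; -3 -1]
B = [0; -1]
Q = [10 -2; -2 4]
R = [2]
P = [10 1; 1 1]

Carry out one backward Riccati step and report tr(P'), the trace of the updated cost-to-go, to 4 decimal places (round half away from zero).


61.0833

BᵀP = [-1.0000 -1.0000]
S = R + BᵀPB = [2] + [1.0000] = [3.0000]
BᵀPA = [3.5000 -1.0000]
K = S⁻¹·BᵀPA = [1.1667 -0.3333]
A−BK = [-0.5000 2.0000; -1.8333 -1.3333]
AᵀP(A−BK) = [10.4167 -11.3333; -11.3333 36.6667]
P' = Q + AᵀP(A−BK) = [20.4167 -13.3333; -13.3333 40.6667]
tr(P') = 61.0833


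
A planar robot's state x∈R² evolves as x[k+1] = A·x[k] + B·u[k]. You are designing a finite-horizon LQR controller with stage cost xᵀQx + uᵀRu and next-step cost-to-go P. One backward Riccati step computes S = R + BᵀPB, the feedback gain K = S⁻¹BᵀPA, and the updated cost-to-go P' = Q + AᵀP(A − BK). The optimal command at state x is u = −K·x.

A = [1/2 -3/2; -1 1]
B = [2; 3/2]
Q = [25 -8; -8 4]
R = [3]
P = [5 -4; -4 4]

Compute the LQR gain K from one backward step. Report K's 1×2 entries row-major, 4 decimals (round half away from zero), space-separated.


0.5000 -1.0000

BᵀP = [4.0000 -2.0000]
S = R + BᵀPB = [3] + [5.0000] = [8.0000]
BᵀPA = [4.0000 -8.0000]
K = S⁻¹·BᵀPA = [0.5000 -1.0000]
A−BK = [-0.5000 0.5000; -1.7500 2.5000]
AᵀP(A−BK) = [7.2500 -11.7500; -11.7500 19.2500]
P' = Q + AᵀP(A−BK) = [32.2500 -19.7500; -19.7500 23.2500]
tr(P') = 55.5000


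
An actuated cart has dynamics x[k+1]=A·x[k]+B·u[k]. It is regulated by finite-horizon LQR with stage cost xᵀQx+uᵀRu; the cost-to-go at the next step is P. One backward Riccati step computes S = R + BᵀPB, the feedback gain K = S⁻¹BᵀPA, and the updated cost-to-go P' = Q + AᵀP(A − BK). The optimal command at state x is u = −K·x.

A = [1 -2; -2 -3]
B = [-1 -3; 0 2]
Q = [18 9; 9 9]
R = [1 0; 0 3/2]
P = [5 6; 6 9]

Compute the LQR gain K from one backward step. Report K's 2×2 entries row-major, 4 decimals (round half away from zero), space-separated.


1.5278 5.1111 -0.7222 -0.8889

BᵀP = [-5.0000 -6.0000; -3.0000 0.0000]
S = R + BᵀPB = [1 0; 0 3/2] + [5.0000 3.0000; 3.0000 9.0000] = [6.0000 3.0000; 3.0000 10.5000]
BᵀPA = [7.0000 28.0000; -3.0000 6.0000]
K = S⁻¹·BᵀPA = [1.5278 5.1111; -0.7222 -0.8889]
A−BK = [0.3611 0.4444; -0.5556 -1.2222]
AᵀP(A−BK) = [4.1389 11.5556; 11.5556 35.2222]
P' = Q + AᵀP(A−BK) = [22.1389 20.5556; 20.5556 44.2222]
tr(P') = 66.3611


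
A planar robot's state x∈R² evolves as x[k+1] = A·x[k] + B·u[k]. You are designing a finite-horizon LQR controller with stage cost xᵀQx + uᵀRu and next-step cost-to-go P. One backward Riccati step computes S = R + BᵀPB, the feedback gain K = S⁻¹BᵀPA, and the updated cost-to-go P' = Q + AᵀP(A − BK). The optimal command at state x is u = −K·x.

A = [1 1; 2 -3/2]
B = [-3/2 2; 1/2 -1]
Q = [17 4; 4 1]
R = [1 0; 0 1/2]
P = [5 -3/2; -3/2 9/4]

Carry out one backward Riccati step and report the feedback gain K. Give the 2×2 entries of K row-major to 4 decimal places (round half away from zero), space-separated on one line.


-0.6113 0.0616 -0.3878 0.7165

BᵀP = [-8.2500 3.3750; 11.5000 -5.2500]
S = R + BᵀPB = [1 0; 0 1/2] + [14.0625 -19.8750; -19.8750 28.2500] = [15.0625 -19.8750; -19.8750 28.7500]
BᵀPA = [-1.5000 -13.3125; 1.0000 19.3750]
K = S⁻¹·BᵀPA = [-0.6113 0.0616; -0.3878 0.7165]
A−BK = [0.8587 -0.3406; 1.9178 -0.8143]
AᵀP(A−BK) = [7.4708 -3.1241; -3.1241 1.5004]
P' = Q + AᵀP(A−BK) = [24.4708 0.8759; 0.8759 2.5004]
tr(P') = 26.9712


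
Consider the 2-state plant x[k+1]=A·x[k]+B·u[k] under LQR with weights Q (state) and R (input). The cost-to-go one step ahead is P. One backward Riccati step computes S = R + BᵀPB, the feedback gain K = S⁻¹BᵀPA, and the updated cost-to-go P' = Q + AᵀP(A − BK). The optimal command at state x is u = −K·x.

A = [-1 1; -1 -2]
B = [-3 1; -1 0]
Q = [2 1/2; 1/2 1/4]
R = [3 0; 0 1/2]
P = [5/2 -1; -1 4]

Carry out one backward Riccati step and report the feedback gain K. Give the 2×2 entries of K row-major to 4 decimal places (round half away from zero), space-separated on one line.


BᵀP = [-6.5000 -1.0000; 2.5000 -1.0000]
S = R + BᵀPB = [3 0; 0 1/2] + [20.5000 -6.5000; -6.5000 2.5000] = [23.5000 -6.5000; -6.5000 3.0000]
BᵀPA = [7.5000 -4.5000; -1.5000 4.5000]
K = S⁻¹·BᵀPA = [0.4513 0.5575; 0.4779 2.7080]
A−BK = [-0.1239 -0.0354; -0.5487 -1.4425]
AᵀP(A−BK) = [1.8319 4.3805; 4.3805 12.8230]
P' = Q + AᵀP(A−BK) = [3.8319 4.8805; 4.8805 13.0730]
tr(P') = 16.9049

0.4513 0.5575 0.4779 2.7080


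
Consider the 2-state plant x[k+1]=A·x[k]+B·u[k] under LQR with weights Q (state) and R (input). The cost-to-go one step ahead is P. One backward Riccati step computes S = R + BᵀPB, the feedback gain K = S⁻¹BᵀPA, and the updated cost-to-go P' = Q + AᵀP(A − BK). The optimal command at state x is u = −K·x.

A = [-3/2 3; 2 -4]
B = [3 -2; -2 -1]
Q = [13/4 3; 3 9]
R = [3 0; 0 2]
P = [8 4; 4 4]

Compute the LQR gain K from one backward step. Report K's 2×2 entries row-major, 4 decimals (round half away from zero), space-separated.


BᵀP = [16.0000 4.0000; -20.0000 -12.0000]
S = R + BᵀPB = [3 0; 0 2] + [40.0000 -36.0000; -36.0000 52.0000] = [43.0000 -36.0000; -36.0000 54.0000]
BᵀPA = [-16.0000 32.0000; 6.0000 -12.0000]
K = S⁻¹·BᵀPA = [-0.6316 1.2632; -0.3099 0.6199]
A−BK = [-0.2251 0.4503; 0.4269 -0.8538]
AᵀP(A−BK) = [1.7544 -3.5088; -3.5088 7.0175]
P' = Q + AᵀP(A−BK) = [5.0044 -0.5088; -0.5088 16.0175]
tr(P') = 21.0219

-0.6316 1.2632 -0.3099 0.6199


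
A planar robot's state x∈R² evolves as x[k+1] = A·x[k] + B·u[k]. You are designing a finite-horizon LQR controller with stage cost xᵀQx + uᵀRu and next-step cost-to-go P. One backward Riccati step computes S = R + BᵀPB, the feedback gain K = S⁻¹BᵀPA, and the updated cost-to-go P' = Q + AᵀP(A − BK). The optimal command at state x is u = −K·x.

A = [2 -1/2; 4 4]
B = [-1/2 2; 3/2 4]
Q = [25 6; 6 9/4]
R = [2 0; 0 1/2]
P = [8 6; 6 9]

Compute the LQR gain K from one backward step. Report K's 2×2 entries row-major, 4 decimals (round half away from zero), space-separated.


BᵀP = [5.0000 10.5000; 40.0000 48.0000]
S = R + BᵀPB = [2 0; 0 1/2] + [13.2500 52.0000; 52.0000 272.0000] = [15.2500 52.0000; 52.0000 272.5000]
BᵀPA = [52.0000 39.5000; 272.0000 172.0000]
K = S⁻¹·BᵀPA = [0.0179 1.2536; 0.9947 0.3920]
A−BK = [0.0195 -0.6572; -0.0059 0.5517]
AᵀP(A−BK) = [0.4974 0.1960; 0.1960 5.0634]
P' = Q + AᵀP(A−BK) = [25.4974 6.1960; 6.1960 7.3134]
tr(P') = 32.8108

0.0179 1.2536 0.9947 0.3920


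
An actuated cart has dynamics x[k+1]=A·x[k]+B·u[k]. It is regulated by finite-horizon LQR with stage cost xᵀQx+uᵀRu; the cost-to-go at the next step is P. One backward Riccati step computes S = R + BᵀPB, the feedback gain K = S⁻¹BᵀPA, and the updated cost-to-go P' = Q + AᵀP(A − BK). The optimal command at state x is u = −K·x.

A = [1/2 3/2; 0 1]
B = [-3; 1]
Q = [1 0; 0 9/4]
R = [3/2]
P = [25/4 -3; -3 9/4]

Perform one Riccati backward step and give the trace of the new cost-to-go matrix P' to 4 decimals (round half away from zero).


4.7512

BᵀP = [-21.7500 11.2500]
S = R + BᵀPB = [3/2] + [76.5000] = [78.0000]
BᵀPA = [-10.8750 -21.3750]
K = S⁻¹·BᵀPA = [-0.1394 -0.2740]
A−BK = [0.0817 0.6779; 0.1394 1.2740]
AᵀP(A−BK) = [0.0463 0.2073; 0.2073 1.4549]
P' = Q + AᵀP(A−BK) = [1.0463 0.2073; 0.2073 3.7049]
tr(P') = 4.7512


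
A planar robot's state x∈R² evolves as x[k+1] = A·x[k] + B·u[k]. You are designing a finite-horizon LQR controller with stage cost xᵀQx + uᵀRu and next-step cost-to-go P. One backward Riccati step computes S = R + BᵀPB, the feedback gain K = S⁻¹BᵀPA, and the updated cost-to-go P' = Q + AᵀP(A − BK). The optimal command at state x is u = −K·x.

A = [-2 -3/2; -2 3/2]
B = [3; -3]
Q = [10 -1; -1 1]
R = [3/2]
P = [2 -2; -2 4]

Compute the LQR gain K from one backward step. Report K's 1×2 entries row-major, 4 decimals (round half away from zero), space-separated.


0.1311 -0.4918

BᵀP = [12.0000 -18.0000]
S = R + BᵀPB = [3/2] + [90.0000] = [91.5000]
BᵀPA = [12.0000 -45.0000]
K = S⁻¹·BᵀPA = [0.1311 -0.4918]
A−BK = [-2.3934 -0.0246; -1.6066 0.0246]
AᵀP(A−BK) = [6.4262 -0.0984; -0.0984 0.3689]
P' = Q + AᵀP(A−BK) = [16.4262 -1.0984; -1.0984 1.3689]
tr(P') = 17.7951


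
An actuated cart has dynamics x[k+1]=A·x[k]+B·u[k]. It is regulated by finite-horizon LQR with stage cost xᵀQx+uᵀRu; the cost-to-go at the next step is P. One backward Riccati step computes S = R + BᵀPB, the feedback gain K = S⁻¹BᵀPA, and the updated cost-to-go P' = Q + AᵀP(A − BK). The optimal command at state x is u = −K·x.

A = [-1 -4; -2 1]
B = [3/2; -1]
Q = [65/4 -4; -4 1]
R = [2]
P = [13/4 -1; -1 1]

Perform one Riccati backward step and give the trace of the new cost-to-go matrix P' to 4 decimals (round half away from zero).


30.6631

BᵀP = [5.8750 -2.5000]
S = R + BᵀPB = [2] + [11.3125] = [13.3125]
BᵀPA = [-0.8750 -26.0000]
K = S⁻¹·BᵀPA = [-0.0657 -1.9531]
A−BK = [-0.9014 -1.0704; -2.0657 -0.9531]
AᵀP(A−BK) = [3.1925 2.2911; 2.2911 10.2207]
P' = Q + AᵀP(A−BK) = [19.4425 -1.7089; -1.7089 11.2207]
tr(P') = 30.6631


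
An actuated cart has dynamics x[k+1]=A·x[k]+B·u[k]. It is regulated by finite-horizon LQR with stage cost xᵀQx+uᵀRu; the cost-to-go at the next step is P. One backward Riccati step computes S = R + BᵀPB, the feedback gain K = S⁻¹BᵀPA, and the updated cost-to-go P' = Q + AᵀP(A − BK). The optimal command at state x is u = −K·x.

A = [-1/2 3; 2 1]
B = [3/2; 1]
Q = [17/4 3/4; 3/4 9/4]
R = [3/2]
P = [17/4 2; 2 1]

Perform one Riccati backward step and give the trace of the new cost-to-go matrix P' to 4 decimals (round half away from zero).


11.0450

BᵀP = [8.3750 4.0000]
S = R + BᵀPB = [3/2] + [16.5625] = [18.0625]
BᵀPA = [3.8125 29.1250]
K = S⁻¹·BᵀPA = [0.2111 1.6125]
A−BK = [-0.8166 0.5813; 1.7889 -0.6125]
AᵀP(A−BK) = [0.2578 0.4775; 0.4775 4.2872]
P' = Q + AᵀP(A−BK) = [4.5078 1.2275; 1.2275 6.5372]
tr(P') = 11.0450


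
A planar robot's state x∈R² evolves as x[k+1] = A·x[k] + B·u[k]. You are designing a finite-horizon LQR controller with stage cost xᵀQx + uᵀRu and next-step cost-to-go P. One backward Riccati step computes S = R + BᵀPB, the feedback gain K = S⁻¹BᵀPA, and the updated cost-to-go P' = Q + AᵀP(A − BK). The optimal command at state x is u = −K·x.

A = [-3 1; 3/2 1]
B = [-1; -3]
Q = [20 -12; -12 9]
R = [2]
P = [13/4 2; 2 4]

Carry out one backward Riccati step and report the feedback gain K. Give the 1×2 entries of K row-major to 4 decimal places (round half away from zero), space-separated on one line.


0.1268 -0.4366

BᵀP = [-9.2500 -14.0000]
S = R + BᵀPB = [2] + [51.2500] = [53.2500]
BᵀPA = [6.7500 -23.2500]
K = S⁻¹·BᵀPA = [0.1268 -0.4366]
A−BK = [-2.8732 0.5634; 1.8803 -0.3099]
AᵀP(A−BK) = [19.3944 -3.8028; -3.8028 1.0986]
P' = Q + AᵀP(A−BK) = [39.3944 -15.8028; -15.8028 10.0986]
tr(P') = 49.4930


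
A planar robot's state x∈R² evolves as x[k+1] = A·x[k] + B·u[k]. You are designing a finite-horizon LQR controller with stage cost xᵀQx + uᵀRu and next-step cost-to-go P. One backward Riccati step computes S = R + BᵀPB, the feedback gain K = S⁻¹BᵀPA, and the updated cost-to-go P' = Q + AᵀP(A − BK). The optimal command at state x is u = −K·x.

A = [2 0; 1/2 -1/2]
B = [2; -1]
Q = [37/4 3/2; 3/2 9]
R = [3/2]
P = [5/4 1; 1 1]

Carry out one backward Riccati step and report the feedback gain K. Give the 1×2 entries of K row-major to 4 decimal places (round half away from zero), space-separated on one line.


BᵀP = [1.5000 1.0000]
S = R + BᵀPB = [3/2] + [2.0000] = [3.5000]
BᵀPA = [3.5000 -0.5000]
K = S⁻¹·BᵀPA = [1.0000 -0.1429]
A−BK = [0.0000 0.2857; 1.5000 -0.6429]
AᵀP(A−BK) = [3.7500 -0.7500; -0.7500 0.1786]
P' = Q + AᵀP(A−BK) = [13.0000 0.7500; 0.7500 9.1786]
tr(P') = 22.1786

1.0000 -0.1429


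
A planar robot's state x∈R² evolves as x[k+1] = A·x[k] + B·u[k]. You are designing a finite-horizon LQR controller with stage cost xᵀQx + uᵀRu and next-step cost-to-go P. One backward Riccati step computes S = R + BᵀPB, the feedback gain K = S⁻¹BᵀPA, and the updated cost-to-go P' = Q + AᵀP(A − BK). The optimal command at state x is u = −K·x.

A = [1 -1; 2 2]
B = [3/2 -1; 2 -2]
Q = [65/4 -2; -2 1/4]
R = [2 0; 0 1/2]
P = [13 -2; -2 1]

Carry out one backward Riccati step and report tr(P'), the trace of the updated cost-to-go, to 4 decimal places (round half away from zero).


27.8657

BᵀP = [15.5000 -1.0000; -9.0000 0.0000]
S = R + BᵀPB = [2 0; 0 1/2] + [21.2500 -13.5000; -13.5000 9.0000] = [23.2500 -13.5000; -13.5000 9.5000]
BᵀPA = [13.5000 -17.5000; -9.0000 9.0000]
K = S⁻¹·BᵀPA = [0.1748 -1.1586; -0.6990 -0.6990]
A−BK = [0.0388 0.0388; 0.2524 2.9191]
AᵀP(A−BK) = [0.3495 0.3495; 0.3495 11.0162]
P' = Q + AᵀP(A−BK) = [16.5995 -1.6505; -1.6505 11.2662]
tr(P') = 27.8657


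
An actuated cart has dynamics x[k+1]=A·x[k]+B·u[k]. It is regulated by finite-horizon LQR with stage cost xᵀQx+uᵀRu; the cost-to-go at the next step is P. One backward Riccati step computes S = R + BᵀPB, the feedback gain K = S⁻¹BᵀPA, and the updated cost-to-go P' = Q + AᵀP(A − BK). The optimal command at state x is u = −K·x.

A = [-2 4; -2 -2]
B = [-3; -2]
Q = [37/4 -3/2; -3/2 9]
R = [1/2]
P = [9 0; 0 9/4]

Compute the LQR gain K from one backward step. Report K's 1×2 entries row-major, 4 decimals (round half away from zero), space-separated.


0.6961 -1.0939

BᵀP = [-27.0000 -4.5000]
S = R + BᵀPB = [1/2] + [90.0000] = [90.5000]
BᵀPA = [63.0000 -99.0000]
K = S⁻¹·BᵀPA = [0.6961 -1.0939]
A−BK = [0.0884 0.7182; -0.6077 -4.1878]
AᵀP(A−BK) = [1.1436 5.9171; 5.9171 44.7017]
P' = Q + AᵀP(A−BK) = [10.3936 4.4171; 4.4171 53.7017]
tr(P') = 64.0953


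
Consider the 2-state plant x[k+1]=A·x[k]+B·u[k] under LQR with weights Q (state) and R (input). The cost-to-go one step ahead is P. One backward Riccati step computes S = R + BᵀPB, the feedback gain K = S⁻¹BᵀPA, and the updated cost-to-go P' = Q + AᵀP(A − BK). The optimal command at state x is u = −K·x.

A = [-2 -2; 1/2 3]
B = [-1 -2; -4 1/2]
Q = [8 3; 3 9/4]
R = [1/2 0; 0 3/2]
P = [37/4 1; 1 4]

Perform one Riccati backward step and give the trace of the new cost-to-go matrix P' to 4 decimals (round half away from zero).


BᵀP = [-13.2500 -17.0000; -18.0000 0.0000]
S = R + BᵀPB = [1/2 0; 0 3/2] + [81.2500 18.0000; 18.0000 36.0000] = [81.7500 18.0000; 18.0000 37.5000]
BᵀPA = [18.0000 -24.5000; 36.0000 36.0000]
K = S⁻¹·BᵀPA = [0.0098 -0.5715; 0.9553 1.2343]
A−BK = [-0.0796 -0.1029; 0.0618 0.0970]
AᵀP(A−BK) = [1.4329 1.8515; 1.8515 2.5641]
P' = Q + AᵀP(A−BK) = [9.4329 4.8515; 4.8515 4.8141]
tr(P') = 14.2470

14.2470


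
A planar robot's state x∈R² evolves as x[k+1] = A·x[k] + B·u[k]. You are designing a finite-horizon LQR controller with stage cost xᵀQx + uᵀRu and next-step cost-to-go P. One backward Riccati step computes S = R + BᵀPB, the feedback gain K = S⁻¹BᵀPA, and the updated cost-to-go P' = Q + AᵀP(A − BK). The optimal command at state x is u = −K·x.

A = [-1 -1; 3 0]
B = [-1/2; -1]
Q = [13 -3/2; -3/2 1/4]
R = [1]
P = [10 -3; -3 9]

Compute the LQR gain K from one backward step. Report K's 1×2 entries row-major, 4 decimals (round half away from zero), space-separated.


BᵀP = [-2.0000 -7.5000]
S = R + BᵀPB = [1] + [8.5000] = [9.5000]
BᵀPA = [-20.5000 2.0000]
K = S⁻¹·BᵀPA = [-2.1579 0.2105]
A−BK = [-2.0789 -0.8947; 0.8421 0.2105]
AᵀP(A−BK) = [64.7632 23.3158; 23.3158 9.5789]
P' = Q + AᵀP(A−BK) = [77.7632 21.8158; 21.8158 9.8289]
tr(P') = 87.5921

-2.1579 0.2105


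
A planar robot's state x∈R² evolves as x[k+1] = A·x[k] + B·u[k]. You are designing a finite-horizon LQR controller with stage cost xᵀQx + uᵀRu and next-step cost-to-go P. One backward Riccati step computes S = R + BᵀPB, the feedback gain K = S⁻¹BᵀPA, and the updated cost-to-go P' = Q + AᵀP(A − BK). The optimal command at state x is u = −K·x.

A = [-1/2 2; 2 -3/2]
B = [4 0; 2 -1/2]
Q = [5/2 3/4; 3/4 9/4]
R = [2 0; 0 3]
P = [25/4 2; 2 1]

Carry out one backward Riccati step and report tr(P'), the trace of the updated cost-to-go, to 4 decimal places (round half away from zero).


BᵀP = [29.0000 10.0000; -1.0000 -0.5000]
S = R + BᵀPB = [2 0; 0 3] + [136.0000 -5.0000; -5.0000 0.2500] = [138.0000 -5.0000; -5.0000 3.2500]
BᵀPA = [5.5000 43.0000; -0.5000 -1.2500]
K = S⁻¹·BᵀPA = [0.0363 0.3152; -0.0980 0.1004]
A−BK = [-0.6452 0.7391; 1.8784 -2.0803]
AᵀP(A−BK) = [1.3138 -1.4336; -1.4336 1.8205]
P' = Q + AᵀP(A−BK) = [3.8138 -0.6836; -0.6836 4.0705]
tr(P') = 7.8844

7.8844


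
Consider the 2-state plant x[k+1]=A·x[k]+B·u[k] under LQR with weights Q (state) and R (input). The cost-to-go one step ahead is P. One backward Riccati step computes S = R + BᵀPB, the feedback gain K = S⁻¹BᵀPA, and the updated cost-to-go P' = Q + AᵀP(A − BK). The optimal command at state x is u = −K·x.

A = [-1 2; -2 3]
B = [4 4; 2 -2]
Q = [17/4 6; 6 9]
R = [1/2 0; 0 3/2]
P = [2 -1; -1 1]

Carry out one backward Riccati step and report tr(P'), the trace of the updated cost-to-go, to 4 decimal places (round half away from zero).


BᵀP = [6.0000 -2.0000; 10.0000 -6.0000]
S = R + BᵀPB = [1/2 0; 0 3/2] + [20.0000 28.0000; 28.0000 52.0000] = [20.5000 28.0000; 28.0000 53.5000]
BᵀPA = [-2.0000 6.0000; 2.0000 2.0000]
K = S⁻¹·BᵀPA = [-0.5212 0.8473; 0.3102 -0.4061]
A−BK = [-0.1559 0.2350; -0.3373 0.4932]
AᵀP(A−BK) = [0.3373 -0.4932; -0.4932 0.7282]
P' = Q + AᵀP(A−BK) = [4.5873 5.5068; 5.5068 9.7282]
tr(P') = 14.3155

14.3155


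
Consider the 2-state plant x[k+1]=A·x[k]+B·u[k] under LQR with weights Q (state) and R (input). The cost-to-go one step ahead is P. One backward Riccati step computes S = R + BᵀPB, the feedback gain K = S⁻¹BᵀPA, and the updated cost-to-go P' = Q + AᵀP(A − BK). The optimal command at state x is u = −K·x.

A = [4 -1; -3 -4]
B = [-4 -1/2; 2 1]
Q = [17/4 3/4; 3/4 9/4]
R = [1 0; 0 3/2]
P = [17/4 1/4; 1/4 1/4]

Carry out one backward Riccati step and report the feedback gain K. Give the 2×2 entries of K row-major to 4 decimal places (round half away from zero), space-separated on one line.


BᵀP = [-16.5000 -0.5000; -1.8750 0.1250]
S = R + BᵀPB = [1 0; 0 3/2] + [65.0000 7.7500; 7.7500 1.0625] = [66.0000 7.7500; 7.7500 2.5625]
BᵀPA = [-64.5000 18.5000; -7.8750 1.3750]
K = S⁻¹·BᵀPA = [-0.9559 0.3370; -0.1822 -0.4825]
A−BK = [0.0854 0.1066; -0.9060 -4.1914]
AᵀP(A−BK) = [1.1610 0.6842; 0.6842 4.6797]
P' = Q + AᵀP(A−BK) = [5.4110 1.4342; 1.4342 6.9297]
tr(P') = 12.3407

-0.9559 0.3370 -0.1822 -0.4825


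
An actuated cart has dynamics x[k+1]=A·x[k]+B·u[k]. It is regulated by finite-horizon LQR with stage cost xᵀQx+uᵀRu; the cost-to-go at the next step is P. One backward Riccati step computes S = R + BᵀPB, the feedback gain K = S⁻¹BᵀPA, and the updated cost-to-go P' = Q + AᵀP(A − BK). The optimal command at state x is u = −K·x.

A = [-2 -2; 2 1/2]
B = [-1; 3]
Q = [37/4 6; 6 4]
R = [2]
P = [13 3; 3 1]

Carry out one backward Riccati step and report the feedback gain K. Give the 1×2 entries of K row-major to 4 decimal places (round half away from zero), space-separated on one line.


1.3333 1.3333

BᵀP = [-4.0000 0.0000]
S = R + BᵀPB = [2] + [4.0000] = [6.0000]
BᵀPA = [8.0000 8.0000]
K = S⁻¹·BᵀPA = [1.3333 1.3333]
A−BK = [-0.6667 -0.6667; -2.0000 -3.5000]
AᵀP(A−BK) = [21.3333 27.3333; 27.3333 35.5833]
P' = Q + AᵀP(A−BK) = [30.5833 33.3333; 33.3333 39.5833]
tr(P') = 70.1667


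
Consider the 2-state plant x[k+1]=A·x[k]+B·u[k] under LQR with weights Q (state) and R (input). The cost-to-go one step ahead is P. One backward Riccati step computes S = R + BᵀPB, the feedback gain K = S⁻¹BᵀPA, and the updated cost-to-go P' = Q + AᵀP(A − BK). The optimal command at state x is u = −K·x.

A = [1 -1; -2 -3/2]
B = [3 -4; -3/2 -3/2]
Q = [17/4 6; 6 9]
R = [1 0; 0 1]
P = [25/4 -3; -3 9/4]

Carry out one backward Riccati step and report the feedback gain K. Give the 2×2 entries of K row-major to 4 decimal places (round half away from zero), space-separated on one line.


0.7718 0.3273 0.2812 0.4557

BᵀP = [23.2500 -12.3750; -20.5000 8.6250]
S = R + BᵀPB = [1 0; 0 1] + [88.3125 -74.4375; -74.4375 69.0625] = [89.3125 -74.4375; -74.4375 70.0625]
BᵀPA = [48.0000 -4.6875; -37.7500 7.5625]
K = S⁻¹·BᵀPA = [0.7718 0.3273; 0.2812 0.4557]
A−BK = [-0.1907 -0.1592; -0.4206 -0.3255]
AᵀP(A−BK) = [0.8188 0.4914; 0.4914 0.4007]
P' = Q + AᵀP(A−BK) = [5.0688 6.4914; 6.4914 9.4007]
tr(P') = 14.4694


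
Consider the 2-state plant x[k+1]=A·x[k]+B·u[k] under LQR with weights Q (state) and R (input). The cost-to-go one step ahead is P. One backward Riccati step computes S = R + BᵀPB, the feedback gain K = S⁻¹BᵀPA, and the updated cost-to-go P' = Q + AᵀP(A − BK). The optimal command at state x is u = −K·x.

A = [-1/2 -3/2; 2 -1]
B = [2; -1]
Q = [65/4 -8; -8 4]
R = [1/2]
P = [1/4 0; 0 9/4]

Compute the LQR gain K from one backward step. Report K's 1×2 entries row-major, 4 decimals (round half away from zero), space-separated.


-1.2667 0.4000

BᵀP = [0.5000 -2.2500]
S = R + BᵀPB = [1/2] + [3.2500] = [3.7500]
BᵀPA = [-4.7500 1.5000]
K = S⁻¹·BᵀPA = [-1.2667 0.4000]
A−BK = [2.0333 -2.3000; 0.7333 -0.6000]
AᵀP(A−BK) = [3.0458 -2.4125; -2.4125 2.2125]
P' = Q + AᵀP(A−BK) = [19.2958 -10.4125; -10.4125 6.2125]
tr(P') = 25.5083


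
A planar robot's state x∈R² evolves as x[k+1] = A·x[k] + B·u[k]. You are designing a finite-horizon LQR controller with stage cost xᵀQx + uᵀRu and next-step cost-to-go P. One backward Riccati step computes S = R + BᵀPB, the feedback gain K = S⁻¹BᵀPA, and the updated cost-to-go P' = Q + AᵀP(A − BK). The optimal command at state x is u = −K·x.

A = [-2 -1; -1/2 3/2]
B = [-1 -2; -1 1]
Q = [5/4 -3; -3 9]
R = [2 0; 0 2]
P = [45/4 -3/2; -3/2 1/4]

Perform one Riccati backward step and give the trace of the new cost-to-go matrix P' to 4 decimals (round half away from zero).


BᵀP = [-9.7500 1.2500; -24.0000 3.2500]
S = R + BᵀPB = [2 0; 0 2] + [8.5000 20.7500; 20.7500 51.2500] = [10.5000 20.7500; 20.7500 53.2500]
BᵀPA = [18.8750 11.6250; 46.3750 28.8750]
K = S⁻¹·BᵀPA = [0.3330 0.1546; 0.7411 0.4820]
A−BK = [-0.1847 0.1186; -0.9081 1.1726]
AᵀP(A−BK) = [1.4071 0.7912; 0.7912 0.5972]
P' = Q + AᵀP(A−BK) = [2.6571 -2.2088; -2.2088 9.5972]
tr(P') = 12.2544

12.2544


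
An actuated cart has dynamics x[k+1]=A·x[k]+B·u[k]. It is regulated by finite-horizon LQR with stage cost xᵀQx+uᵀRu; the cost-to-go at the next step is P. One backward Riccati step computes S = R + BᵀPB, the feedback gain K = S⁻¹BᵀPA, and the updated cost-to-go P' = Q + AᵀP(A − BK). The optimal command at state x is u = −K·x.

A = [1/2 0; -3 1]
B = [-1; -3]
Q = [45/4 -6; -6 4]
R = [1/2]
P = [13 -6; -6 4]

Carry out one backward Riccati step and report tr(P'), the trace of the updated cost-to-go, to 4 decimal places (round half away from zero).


42.7037

BᵀP = [5.0000 -6.0000]
S = R + BᵀPB = [1/2] + [13.0000] = [13.5000]
BᵀPA = [20.5000 -6.0000]
K = S⁻¹·BᵀPA = [1.5185 -0.4444]
A−BK = [2.0185 -0.4444; 1.5556 -0.3333]
AᵀP(A−BK) = [26.1204 -5.8889; -5.8889 1.3333]
P' = Q + AᵀP(A−BK) = [37.3704 -11.8889; -11.8889 5.3333]
tr(P') = 42.7037


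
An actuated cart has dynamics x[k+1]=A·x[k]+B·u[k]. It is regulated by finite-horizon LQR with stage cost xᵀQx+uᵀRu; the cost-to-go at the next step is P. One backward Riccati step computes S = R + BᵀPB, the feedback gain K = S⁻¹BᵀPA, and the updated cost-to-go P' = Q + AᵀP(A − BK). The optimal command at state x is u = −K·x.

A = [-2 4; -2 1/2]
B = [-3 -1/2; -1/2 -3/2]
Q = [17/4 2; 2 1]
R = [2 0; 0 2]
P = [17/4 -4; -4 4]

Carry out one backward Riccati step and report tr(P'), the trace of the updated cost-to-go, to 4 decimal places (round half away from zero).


BᵀP = [-10.7500 10.0000; 3.8750 -4.0000]
S = R + BᵀPB = [2 0; 0 2] + [27.2500 -9.6250; -9.6250 4.0625] = [29.2500 -9.6250; -9.6250 6.0625]
BᵀPA = [1.5000 -38.0000; 0.2500 13.5000]
K = S⁻¹·BᵀPA = [0.1358 -1.1860; 0.2568 0.3439]
A−BK = [-1.4642 0.6140; -1.5469 0.4229]
AᵀP(A−BK) = [0.7321 -0.3070; -0.3070 3.2900]
P' = Q + AᵀP(A−BK) = [4.9821 1.6930; 1.6930 4.2900]
tr(P') = 9.2721

9.2721


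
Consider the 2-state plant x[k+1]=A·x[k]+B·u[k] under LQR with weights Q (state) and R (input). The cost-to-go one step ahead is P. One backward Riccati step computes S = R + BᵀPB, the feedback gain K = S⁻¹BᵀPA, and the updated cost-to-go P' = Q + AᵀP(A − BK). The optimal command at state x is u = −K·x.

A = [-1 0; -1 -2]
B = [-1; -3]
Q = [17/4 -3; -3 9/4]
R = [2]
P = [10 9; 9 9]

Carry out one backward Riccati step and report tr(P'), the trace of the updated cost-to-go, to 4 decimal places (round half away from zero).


BᵀP = [-37.0000 -36.0000]
S = R + BᵀPB = [2] + [145.0000] = [147.0000]
BᵀPA = [73.0000 72.0000]
K = S⁻¹·BᵀPA = [0.4966 0.4898]
A−BK = [-0.5034 0.4898; 0.4898 -0.5306]
AᵀP(A−BK) = [0.7483 0.2449; 0.2449 0.7347]
P' = Q + AᵀP(A−BK) = [4.9983 -2.7551; -2.7551 2.9847]
tr(P') = 7.9830

7.9830


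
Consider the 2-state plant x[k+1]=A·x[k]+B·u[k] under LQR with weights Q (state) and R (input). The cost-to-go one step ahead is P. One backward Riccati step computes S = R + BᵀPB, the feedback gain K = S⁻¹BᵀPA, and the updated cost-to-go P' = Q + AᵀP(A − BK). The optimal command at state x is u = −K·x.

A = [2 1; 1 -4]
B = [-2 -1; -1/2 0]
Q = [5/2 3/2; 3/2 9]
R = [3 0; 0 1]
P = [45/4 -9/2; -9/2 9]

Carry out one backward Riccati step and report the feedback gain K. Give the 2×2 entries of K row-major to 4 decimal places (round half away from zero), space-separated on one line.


BᵀP = [-20.2500 4.5000; -11.2500 4.5000]
S = R + BᵀPB = [3 0; 0 1] + [38.2500 20.2500; 20.2500 11.2500] = [41.2500 20.2500; 20.2500 12.2500]
BᵀPA = [-36.0000 -38.2500; -18.0000 -29.2500]
K = S⁻¹·BᵀPA = [-0.8031 1.2992; -0.1417 -4.5354]
A−BK = [0.2520 -0.9370; 0.5984 -3.3504]
AᵀP(A−BK) = [4.5354 -16.8661; -16.8661 108.2835]
P' = Q + AᵀP(A−BK) = [7.0354 -15.3661; -15.3661 117.2835]
tr(P') = 124.3189

-0.8031 1.2992 -0.1417 -4.5354


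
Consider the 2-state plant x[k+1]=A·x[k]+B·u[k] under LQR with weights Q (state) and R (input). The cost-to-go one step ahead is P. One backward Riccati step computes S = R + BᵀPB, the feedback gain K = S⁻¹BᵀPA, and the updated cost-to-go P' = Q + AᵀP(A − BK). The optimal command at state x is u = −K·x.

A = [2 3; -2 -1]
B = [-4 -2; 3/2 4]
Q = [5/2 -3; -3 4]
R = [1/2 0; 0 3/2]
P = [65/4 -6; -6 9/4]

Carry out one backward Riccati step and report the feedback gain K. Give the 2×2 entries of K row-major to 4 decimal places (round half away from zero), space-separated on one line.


-0.4763 -0.6389 -0.1630 -0.1309

BᵀP = [-74.0000 27.3750; -56.5000 21.0000]
S = R + BᵀPB = [1/2 0; 0 3/2] + [337.0625 257.5000; 257.5000 197.0000] = [337.5625 257.5000; 257.5000 198.5000]
BᵀPA = [-202.7500 -249.3750; -155.0000 -190.5000]
K = S⁻¹·BᵀPA = [-0.4763 -0.6389; -0.1630 -0.1309]
A−BK = [-0.2312 0.1826; -0.6337 0.4819]
AᵀP(A−BK) = [0.1673 0.1738; 0.1738 0.2382]
P' = Q + AᵀP(A−BK) = [2.6673 -2.8262; -2.8262 4.2382]
tr(P') = 6.9055


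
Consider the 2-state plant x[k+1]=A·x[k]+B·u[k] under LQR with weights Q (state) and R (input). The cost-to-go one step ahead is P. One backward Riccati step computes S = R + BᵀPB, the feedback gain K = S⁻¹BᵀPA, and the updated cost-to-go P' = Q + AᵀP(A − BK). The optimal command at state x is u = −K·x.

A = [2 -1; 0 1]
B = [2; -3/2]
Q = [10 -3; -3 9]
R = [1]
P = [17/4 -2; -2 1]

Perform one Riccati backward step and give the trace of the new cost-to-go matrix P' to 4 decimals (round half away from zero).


BᵀP = [11.5000 -5.5000]
S = R + BᵀPB = [1] + [31.2500] = [32.2500]
BᵀPA = [23.0000 -17.0000]
K = S⁻¹·BᵀPA = [0.7132 -0.5271]
A−BK = [0.5736 0.0543; 1.0698 0.2093]
AᵀP(A−BK) = [0.5969 -0.3760; -0.3760 0.2888]
P' = Q + AᵀP(A−BK) = [10.5969 -3.3760; -3.3760 9.2888]
tr(P') = 19.8857

19.8857


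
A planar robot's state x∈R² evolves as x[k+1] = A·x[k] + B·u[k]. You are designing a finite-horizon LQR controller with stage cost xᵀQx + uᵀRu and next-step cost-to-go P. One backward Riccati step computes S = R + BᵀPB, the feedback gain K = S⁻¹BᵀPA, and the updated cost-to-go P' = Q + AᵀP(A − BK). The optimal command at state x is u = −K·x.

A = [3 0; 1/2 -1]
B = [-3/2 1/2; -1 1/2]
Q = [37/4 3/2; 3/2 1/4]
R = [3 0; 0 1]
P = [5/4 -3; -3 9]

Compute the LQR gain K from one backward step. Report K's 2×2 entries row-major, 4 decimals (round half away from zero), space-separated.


BᵀP = [1.1250 -4.5000; -0.8750 3.0000]
S = R + BᵀPB = [3 0; 0 1] + [2.8125 -1.6875; -1.6875 1.0625] = [5.8125 -1.6875; -1.6875 2.0625]
BᵀPA = [1.1250 4.5000; -1.1250 -3.0000]
K = S⁻¹·BᵀPA = [0.0462 0.4615; -0.5077 -1.0769]
A−BK = [3.3231 1.2308; 0.8000 0.0000]
AᵀP(A−BK) = [3.8769 2.7692; 2.7692 3.6923]
P' = Q + AᵀP(A−BK) = [13.1269 4.2692; 4.2692 3.9423]
tr(P') = 17.0692

0.0462 0.4615 -0.5077 -1.0769


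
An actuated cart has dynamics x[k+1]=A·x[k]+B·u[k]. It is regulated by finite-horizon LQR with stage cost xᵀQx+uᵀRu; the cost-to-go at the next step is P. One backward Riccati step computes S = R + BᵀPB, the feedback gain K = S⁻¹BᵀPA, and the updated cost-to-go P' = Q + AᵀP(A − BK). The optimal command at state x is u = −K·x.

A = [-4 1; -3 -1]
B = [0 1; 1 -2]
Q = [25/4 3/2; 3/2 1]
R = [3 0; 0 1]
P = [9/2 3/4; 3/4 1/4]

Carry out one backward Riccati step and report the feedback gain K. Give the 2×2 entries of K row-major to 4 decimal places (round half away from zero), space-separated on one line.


-0.8785 0.0939 -3.5801 0.7790

BᵀP = [0.7500 0.2500; 3.0000 0.2500]
S = R + BᵀPB = [3 0; 0 1] + [0.2500 0.2500; 0.2500 2.5000] = [3.2500 0.2500; 0.2500 3.5000]
BᵀPA = [-3.7500 0.5000; -12.7500 2.7500]
K = S⁻¹·BᵀPA = [-0.8785 0.0939; -3.5801 0.7790]
A−BK = [-0.4199 0.2210; -9.2818 0.4641]
AᵀP(A−BK) = [43.3094 -6.2155; -6.2155 1.0608]
P' = Q + AᵀP(A−BK) = [49.5594 -4.7155; -4.7155 2.0608]
tr(P') = 51.6202


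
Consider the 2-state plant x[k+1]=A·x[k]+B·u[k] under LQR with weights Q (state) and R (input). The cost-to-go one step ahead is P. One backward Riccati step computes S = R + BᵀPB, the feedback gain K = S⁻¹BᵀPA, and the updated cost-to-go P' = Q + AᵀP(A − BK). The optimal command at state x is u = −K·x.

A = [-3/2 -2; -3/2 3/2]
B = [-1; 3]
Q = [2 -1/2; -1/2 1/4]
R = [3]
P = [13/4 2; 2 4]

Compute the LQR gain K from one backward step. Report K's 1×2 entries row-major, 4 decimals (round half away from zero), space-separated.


BᵀP = [2.7500 10.0000]
S = R + BᵀPB = [3] + [27.2500] = [30.2500]
BᵀPA = [-19.1250 9.5000]
K = S⁻¹·BᵀPA = [-0.6322 0.3140]
A−BK = [-2.1322 -1.6860; 0.3967 0.5579]
AᵀP(A−BK) = [13.2211 8.2562; 8.2562 7.0165]
P' = Q + AᵀP(A−BK) = [15.2211 7.7562; 7.7562 7.2665]
tr(P') = 22.4876

-0.6322 0.3140


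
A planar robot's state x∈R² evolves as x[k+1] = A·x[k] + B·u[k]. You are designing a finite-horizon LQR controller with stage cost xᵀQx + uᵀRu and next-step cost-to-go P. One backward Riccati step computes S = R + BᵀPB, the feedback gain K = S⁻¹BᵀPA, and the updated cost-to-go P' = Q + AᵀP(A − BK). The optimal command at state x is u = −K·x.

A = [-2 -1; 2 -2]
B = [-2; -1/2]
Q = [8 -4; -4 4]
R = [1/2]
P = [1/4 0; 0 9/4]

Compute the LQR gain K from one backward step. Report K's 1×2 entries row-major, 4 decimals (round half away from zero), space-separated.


-0.6061 1.3333

BᵀP = [-0.5000 -1.1250]
S = R + BᵀPB = [1/2] + [1.5625] = [2.0625]
BᵀPA = [-1.2500 2.7500]
K = S⁻¹·BᵀPA = [-0.6061 1.3333]
A−BK = [-3.2121 1.6667; 1.6970 -1.3333]
AᵀP(A−BK) = [9.2424 -6.8333; -6.8333 5.5833]
P' = Q + AᵀP(A−BK) = [17.2424 -10.8333; -10.8333 9.5833]
tr(P') = 26.8258


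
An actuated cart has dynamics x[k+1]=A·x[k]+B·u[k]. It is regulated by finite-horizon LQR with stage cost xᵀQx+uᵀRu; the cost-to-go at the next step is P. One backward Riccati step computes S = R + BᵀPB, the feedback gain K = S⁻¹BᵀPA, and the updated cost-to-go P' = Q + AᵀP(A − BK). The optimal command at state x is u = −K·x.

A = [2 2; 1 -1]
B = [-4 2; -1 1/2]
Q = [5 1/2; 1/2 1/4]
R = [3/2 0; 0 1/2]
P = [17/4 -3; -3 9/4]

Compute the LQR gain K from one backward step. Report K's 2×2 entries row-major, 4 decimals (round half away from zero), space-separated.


-0.2214 -0.4579 0.3321 0.6869

BᵀP = [-14.0000 9.7500; 7.0000 -4.8750]
S = R + BᵀPB = [3/2 0; 0 1/2] + [46.2500 -23.1250; -23.1250 11.5625] = [47.7500 -23.1250; -23.1250 12.0625]
BᵀPA = [-18.2500 -37.7500; 9.1250 18.8750]
K = S⁻¹·BᵀPA = [-0.2214 -0.4579; 0.3321 0.6869]
A−BK = [0.4503 -1.2055; 0.6126 -1.8014]
AᵀP(A−BK) = [0.1797 0.1251; 0.1251 0.9985]
P' = Q + AᵀP(A−BK) = [5.1797 0.6251; 0.6251 1.2485]
tr(P') = 6.4282


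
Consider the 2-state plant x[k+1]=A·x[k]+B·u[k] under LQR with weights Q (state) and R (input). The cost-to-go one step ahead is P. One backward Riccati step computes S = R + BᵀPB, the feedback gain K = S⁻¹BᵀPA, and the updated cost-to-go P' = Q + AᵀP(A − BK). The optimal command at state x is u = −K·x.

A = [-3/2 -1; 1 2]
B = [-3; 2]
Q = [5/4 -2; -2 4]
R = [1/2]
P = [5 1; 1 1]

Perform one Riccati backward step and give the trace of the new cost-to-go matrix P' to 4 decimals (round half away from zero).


BᵀP = [-13.0000 -1.0000]
S = R + BᵀPB = [1/2] + [37.0000] = [37.5000]
BᵀPA = [18.5000 11.0000]
K = S⁻¹·BᵀPA = [0.4933 0.2933]
A−BK = [-0.0200 -0.1200; 0.0133 1.4133]
AᵀP(A−BK) = [0.1233 0.0733; 0.0733 1.7733]
P' = Q + AᵀP(A−BK) = [1.3733 -1.9267; -1.9267 5.7733]
tr(P') = 7.1467

7.1467


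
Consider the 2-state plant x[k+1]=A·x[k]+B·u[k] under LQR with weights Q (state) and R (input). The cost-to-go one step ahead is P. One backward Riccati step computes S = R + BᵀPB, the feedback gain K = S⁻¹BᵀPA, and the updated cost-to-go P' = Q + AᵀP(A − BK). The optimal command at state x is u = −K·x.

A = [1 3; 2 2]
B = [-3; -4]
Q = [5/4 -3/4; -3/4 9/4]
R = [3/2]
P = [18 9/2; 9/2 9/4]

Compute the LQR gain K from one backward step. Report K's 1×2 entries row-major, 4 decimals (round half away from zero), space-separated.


-0.3805 -0.8488

BᵀP = [-72.0000 -22.5000]
S = R + BᵀPB = [3/2] + [306.0000] = [307.5000]
BᵀPA = [-117.0000 -261.0000]
K = S⁻¹·BᵀPA = [-0.3805 -0.8488]
A−BK = [-0.1415 0.4537; 0.4780 -1.3951]
AᵀP(A−BK) = [0.4829 -0.3073; -0.3073 3.4683]
P' = Q + AᵀP(A−BK) = [1.7329 -1.0573; -1.0573 5.7183]
tr(P') = 7.4512


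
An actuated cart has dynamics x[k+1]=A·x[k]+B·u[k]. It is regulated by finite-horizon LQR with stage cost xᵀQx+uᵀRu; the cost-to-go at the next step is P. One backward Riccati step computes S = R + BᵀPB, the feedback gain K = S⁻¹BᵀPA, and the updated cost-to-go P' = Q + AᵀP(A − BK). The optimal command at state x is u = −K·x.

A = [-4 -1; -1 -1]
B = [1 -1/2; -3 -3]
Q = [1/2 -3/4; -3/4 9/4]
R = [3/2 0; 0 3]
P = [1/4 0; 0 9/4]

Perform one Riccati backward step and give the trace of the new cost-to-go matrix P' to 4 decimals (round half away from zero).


7.0929

BᵀP = [0.2500 -6.7500; -0.1250 -6.7500]
S = R + BᵀPB = [3/2 0; 0 3] + [20.5000 20.1250; 20.1250 20.3125] = [22.0000 20.1250; 20.1250 23.3125]
BᵀPA = [5.7500 6.5000; 7.2500 6.8750]
K = S⁻¹·BᵀPA = [-0.1100 0.1221; 0.4059 0.1895]
A−BK = [-3.6871 -1.0274; -0.1121 -0.0652]
AᵀP(A−BK) = [3.9394 1.1741; 1.1741 0.4035]
P' = Q + AᵀP(A−BK) = [4.4394 0.4241; 0.4241 2.6535]
tr(P') = 7.0929


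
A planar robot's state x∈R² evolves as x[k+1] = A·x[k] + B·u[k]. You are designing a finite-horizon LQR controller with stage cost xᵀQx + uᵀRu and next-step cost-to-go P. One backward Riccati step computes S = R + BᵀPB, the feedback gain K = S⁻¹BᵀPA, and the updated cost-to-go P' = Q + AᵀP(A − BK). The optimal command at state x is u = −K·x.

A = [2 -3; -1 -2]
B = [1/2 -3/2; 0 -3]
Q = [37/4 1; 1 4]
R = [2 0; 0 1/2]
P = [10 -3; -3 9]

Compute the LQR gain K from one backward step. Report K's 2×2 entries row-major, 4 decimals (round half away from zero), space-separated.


BᵀP = [5.0000 -1.5000; -6.0000 -22.5000]
S = R + BᵀPB = [2 0; 0 1/2] + [2.5000 -3.0000; -3.0000 76.5000] = [4.5000 -3.0000; -3.0000 77.0000]
BᵀPA = [11.5000 -12.0000; 10.5000 63.0000]
K = S⁻¹·BᵀPA = [2.7170 -2.1778; 0.2422 0.7333]
A−BK = [1.0048 -0.8111; -0.2733 0.2000]
AᵀP(A−BK) = [27.2107 -21.6556; -21.6556 17.6667]
P' = Q + AᵀP(A−BK) = [36.4607 -20.6556; -20.6556 21.6667]
tr(P') = 58.1274

2.7170 -2.1778 0.2422 0.7333


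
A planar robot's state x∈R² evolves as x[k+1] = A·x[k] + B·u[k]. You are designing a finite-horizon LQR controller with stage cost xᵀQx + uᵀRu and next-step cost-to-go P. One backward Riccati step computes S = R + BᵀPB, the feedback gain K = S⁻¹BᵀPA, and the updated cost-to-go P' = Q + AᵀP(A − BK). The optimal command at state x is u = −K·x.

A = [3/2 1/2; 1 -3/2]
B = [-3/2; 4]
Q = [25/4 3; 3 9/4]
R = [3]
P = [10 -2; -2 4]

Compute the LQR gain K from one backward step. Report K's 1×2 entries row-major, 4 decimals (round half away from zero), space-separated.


-0.1366 -0.3524

BᵀP = [-23.0000 19.0000]
S = R + BᵀPB = [3] + [110.5000] = [113.5000]
BᵀPA = [-15.5000 -40.0000]
K = S⁻¹·BᵀPA = [-0.1366 -0.3524]
A−BK = [1.2952 -0.0286; 1.5463 -0.0903]
AᵀP(A−BK) = [18.3833 -0.4626; -0.4626 0.4031]
P' = Q + AᵀP(A−BK) = [24.6333 2.5374; 2.5374 2.6531]
tr(P') = 27.2863


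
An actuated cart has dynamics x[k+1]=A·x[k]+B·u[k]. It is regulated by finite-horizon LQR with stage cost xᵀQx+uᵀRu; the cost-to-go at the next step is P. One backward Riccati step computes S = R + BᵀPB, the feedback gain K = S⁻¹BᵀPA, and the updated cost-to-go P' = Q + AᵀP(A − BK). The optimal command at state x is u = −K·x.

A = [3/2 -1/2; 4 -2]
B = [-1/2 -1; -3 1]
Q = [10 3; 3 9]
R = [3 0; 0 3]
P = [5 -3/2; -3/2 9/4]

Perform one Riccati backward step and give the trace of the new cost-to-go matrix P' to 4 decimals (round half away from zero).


BᵀP = [2.0000 -6.0000; -6.5000 3.7500]
S = R + BᵀPB = [3 0; 0 3] + [17.0000 -8.0000; -8.0000 10.2500] = [20.0000 -8.0000; -8.0000 13.2500]
BᵀPA = [-21.0000 11.0000; 5.2500 -4.2500]
K = S⁻¹·BᵀPA = [-1.1754 0.5560; -0.3134 0.0149]
A−BK = [0.5989 -0.2071; 0.7873 -0.3470]
AᵀP(A−BK) = [6.2127 -2.6530; -2.6530 1.1978]
P' = Q + AᵀP(A−BK) = [16.2127 0.3470; 0.3470 10.1978]
tr(P') = 26.4104

26.4104
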